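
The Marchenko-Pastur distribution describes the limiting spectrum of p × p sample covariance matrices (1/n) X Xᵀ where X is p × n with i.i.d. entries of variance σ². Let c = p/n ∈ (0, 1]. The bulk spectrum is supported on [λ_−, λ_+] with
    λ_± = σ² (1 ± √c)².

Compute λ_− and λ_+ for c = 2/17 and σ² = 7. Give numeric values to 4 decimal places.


c = 2/17 = 0.117647; √c = 0.342997.
λ_− = σ² (1 − √c)² = 7 · (1 − 0.342997)² = 7 · (0.657003)² = 3.021569.
λ_+ = σ² (1 + √c)² = 7 · (1 + 0.342997)² = 7 · (1.342997)² = 12.625490.

Rounded to 4 decimal places: λ_− ≈ 3.0216, λ_+ ≈ 12.6255.


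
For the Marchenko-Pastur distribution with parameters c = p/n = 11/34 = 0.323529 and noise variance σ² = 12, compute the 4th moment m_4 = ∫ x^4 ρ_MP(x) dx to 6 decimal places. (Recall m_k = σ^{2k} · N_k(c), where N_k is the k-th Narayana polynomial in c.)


E[X⁴] = σ⁸ (1 + 6c + 6c² + c³) (fourth MP moment). With σ² = 12 (so σ⁸ = 20736) and c = 11/34 = 0.323529: E[X⁴] = 20736 · (1 + 6·0.323529 + 6·(0.323529)² + (0.323529)³) = 20736 · 3.603068.

So E[X^4] = 74713.226135.


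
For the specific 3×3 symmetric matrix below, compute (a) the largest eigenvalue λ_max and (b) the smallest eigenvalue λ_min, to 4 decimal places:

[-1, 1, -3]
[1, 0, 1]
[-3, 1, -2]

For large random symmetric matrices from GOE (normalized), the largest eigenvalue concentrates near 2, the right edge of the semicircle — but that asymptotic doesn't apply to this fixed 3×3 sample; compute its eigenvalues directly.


Since M is real symmetric, all three eigenvalues are real; they are the roots of det(λI − M) = λ³ − (tr M) λ² + s λ − det M, where s is the sum of the principal 2×2 minors.
tr M = -1 + 0 + (-2) = -3.
s = ((-1)·0 − 1²) + ((-1)·(-2) − (-3)²) + (0·(-2) − 1²) = -1 + (-7) + (-1) = -9.
det M (expand along row 1) = (-1)·(-1) − 1·1 + (-3)·1 = -3.
Characteristic polynomial: λ³ + 3λ² − 9λ + 3 = 0.
Substitute λ = y + (tr M)/3 = y − 1.000000 to remove the quadratic term: y³ + p·y + q = 0 with p = s − (tr M)²/3 = -12.000000 and q = −2(tr M)³/27 + (tr M)·s/3 − det M = 14.000000.
Three real roots ⇒ use the trigonometric (Viète) form: r = 2√(−p/3) = 4.000000, φ = arccos(3q/(p·r)) = arccos(-0.875000) = 2.636232 rad.
y_k = r·cos(φ/3 − 2πk/3) for k = 0, 1, 2 gives y = 2.552475, 1.390906, -3.943381.
λ_k = y_k − 1.000000 gives λ = 1.5525, 0.3909, -4.9434 (check: the sum is -3.0000 = tr M).

Hence λ_max = 1.5525 and λ_min = -4.9434.


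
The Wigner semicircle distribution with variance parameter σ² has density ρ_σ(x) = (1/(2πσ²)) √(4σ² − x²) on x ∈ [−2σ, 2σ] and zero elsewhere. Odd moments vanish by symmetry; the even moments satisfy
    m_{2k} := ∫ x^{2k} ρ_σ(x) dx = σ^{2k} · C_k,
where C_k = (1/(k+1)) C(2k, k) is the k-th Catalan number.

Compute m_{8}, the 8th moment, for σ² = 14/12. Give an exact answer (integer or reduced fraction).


By the scaled semicircle moment identity, m_{2k} = σ^{2k} · C_k with k = 4.
C_4 = (1/(k+1)) · C(2k, k) = (1/5) · C(8, 4) = (1/5) · 70 = 14.
σ^{2k} = (σ²)^k = (14/12)^4 = 2401/1296.

Therefore m_{8} = σ^{8} · C_4 = (2401/1296) · 14 = 16807/648.


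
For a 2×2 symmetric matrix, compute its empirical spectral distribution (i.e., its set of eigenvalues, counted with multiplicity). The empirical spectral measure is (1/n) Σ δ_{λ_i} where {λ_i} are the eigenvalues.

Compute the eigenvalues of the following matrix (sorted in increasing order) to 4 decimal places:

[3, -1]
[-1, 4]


Since M is real symmetric, both eigenvalues are real; they are the roots of det(λI − M) = λ² − (tr M) λ + det M.
tr M = 3 + 4 = 7.
det M = 3·4 − (-1)² = 12 − 1 = 11.
Characteristic polynomial: λ² − 7λ + 11 = 0.
Discriminant Δ = (tr M)² − 4·det M = 49 − 44 = 5; √Δ = 2.236068.
λ = (tr M ± √Δ)/2 = (7 ± 2.236068)/2, giving (tr M − √Δ)/2 = 2.3820 and (tr M + √Δ)/2 = 4.6180.

Eigenvalues sorted in increasing order: [2.3820, 4.6180].


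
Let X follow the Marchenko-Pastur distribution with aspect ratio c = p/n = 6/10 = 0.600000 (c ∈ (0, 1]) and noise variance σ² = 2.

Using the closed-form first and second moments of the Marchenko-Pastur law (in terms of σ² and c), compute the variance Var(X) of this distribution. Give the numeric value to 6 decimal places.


Recall the MP moments m_1 = E[X] = σ² and m_2 = E[X²] = σ⁴ (1 + c).
m_1 = E[X] = σ² = 2, so m_1² = 4.
m_2 = E[X²] = σ⁴ (1 + c) = 4 · (1 + 0.600000) = 4 · 1.600000 = 6.400000.
(Note m_2 − m_1² simplifies to c · σ⁴ = 0.600000 · 4.)

Var(X) = m_2 − m_1² = 6.400000 − 4 = 2.400000.


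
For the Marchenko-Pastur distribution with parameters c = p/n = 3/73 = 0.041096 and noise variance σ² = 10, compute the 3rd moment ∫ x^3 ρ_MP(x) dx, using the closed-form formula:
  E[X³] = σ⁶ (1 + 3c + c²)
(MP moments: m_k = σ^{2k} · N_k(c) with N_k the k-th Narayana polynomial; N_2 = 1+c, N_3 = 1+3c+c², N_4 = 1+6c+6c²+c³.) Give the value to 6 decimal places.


E[X³] = σ⁶ (1 + 3c + c²) (third MP moment). With σ² = 10 (so σ⁶ = 1000) and c = 3/73 = 0.041096: E[X³] = 1000 · (1 + 3·0.041096 + (0.041096)²) = 1000 · 1.124977.

So E[X^3] = 1124.976543.


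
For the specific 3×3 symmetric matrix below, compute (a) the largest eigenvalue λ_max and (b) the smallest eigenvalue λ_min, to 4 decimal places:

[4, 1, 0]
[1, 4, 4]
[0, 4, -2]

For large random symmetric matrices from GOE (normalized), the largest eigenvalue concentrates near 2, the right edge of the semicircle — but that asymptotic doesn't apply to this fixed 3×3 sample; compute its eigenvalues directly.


Since M is real symmetric, all three eigenvalues are real; they are the roots of det(λI − M) = λ³ − (tr M) λ² + s λ − det M, where s is the sum of the principal 2×2 minors.
tr M = 4 + 4 + (-2) = 6.
s = (4·4 − 1²) + (4·(-2) − 0²) + (4·(-2) − 4²) = 15 + (-8) + (-24) = -17.
det M (expand along row 1) = 4·(-24) − 1·(-2) + 0·4 = -94.
Characteristic polynomial: λ³ − 6λ² − 17λ + 94 = 0.
Substitute λ = y + (tr M)/3 = y + 2.000000 to remove the quadratic term: y³ + p·y + q = 0 with p = s − (tr M)²/3 = -29.000000 and q = −2(tr M)³/27 + (tr M)·s/3 − det M = 44.000000.
Three real roots ⇒ use the trigonometric (Viète) form: r = 2√(−p/3) = 6.218253, φ = arccos(3q/(p·r)) = arccos(-0.731994) = 2.392041 rad.
y_k = r·cos(φ/3 − 2πk/3) for k = 0, 1, 2 gives y = 4.344118, 1.681054, -6.025172.
λ_k = y_k + 2.000000 gives λ = 6.3441, 3.6811, -4.0252 (check: the sum is 6.0000 = tr M).

Hence λ_max = 6.3441 and λ_min = -4.0252.


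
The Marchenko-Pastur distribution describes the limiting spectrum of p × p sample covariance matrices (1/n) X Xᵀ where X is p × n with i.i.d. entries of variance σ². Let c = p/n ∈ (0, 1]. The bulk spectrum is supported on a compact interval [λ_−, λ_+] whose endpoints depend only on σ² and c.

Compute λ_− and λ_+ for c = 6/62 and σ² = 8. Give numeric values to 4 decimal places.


c = 6/62 = 0.096774; √c = 0.311086.
λ_− = σ² (1 − √c)² = 8 · (1 − 0.311086)² = 8 · (0.688914)² = 3.796825.
λ_+ = σ² (1 + √c)² = 8 · (1 + 0.311086)² = 8 · (1.311086)² = 13.751562.

Rounded to 4 decimal places: λ_− ≈ 3.7968, λ_+ ≈ 13.7516.


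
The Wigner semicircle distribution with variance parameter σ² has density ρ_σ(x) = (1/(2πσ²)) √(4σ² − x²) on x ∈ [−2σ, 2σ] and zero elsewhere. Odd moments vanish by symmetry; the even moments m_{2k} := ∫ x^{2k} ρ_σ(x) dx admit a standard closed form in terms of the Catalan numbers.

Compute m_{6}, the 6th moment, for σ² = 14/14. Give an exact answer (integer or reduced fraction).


By the scaled semicircle moment identity, m_{2k} = σ^{2k} · C_k with k = 3.
C_3 = (1/(k+1)) · C(2k, k) = (1/4) · C(6, 3) = (1/4) · 20 = 5.
σ^{2k} = (σ²)^k = (14/14)^3 = 1.

Therefore m_{6} = σ^{6} · C_3 = 1 · 5 = 5.


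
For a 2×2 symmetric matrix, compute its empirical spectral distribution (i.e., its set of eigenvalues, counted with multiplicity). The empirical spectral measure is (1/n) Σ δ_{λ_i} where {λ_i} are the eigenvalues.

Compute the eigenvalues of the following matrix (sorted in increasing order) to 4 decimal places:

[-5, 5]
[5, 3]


Since M is real symmetric, both eigenvalues are real; they are the roots of det(λI − M) = λ² − (tr M) λ + det M.
tr M = -5 + 3 = -2.
det M = (-5)·3 − 5² = -15 − 25 = -40.
Characteristic polynomial: λ² + 2λ − 40 = 0.
Discriminant Δ = (tr M)² − 4·det M = 4 − (-160) = 164; √Δ = 12.806248.
λ = (tr M ± √Δ)/2 = (-2 ± 12.806248)/2, giving (tr M − √Δ)/2 = -7.4031 and (tr M + √Δ)/2 = 5.4031.

Eigenvalues sorted in increasing order: [-7.4031, 5.4031].


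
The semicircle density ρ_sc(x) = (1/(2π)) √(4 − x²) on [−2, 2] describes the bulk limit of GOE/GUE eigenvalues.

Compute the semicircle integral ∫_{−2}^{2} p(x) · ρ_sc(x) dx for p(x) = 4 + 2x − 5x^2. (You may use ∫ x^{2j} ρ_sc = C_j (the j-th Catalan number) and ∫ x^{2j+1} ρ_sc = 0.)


Write p(x) = Σ a_i x^i, split into monomials and integrate each against ρ_sc separately.
Using ∫ x^{2j} ρ_sc = C_j = (1/(j+1)) C(2j, j) (Catalan numbers) and ∫ x^{2j+1} ρ_sc = 0 (odd monomials vanish by symmetry):
  i = 0 (even): a_0 · C_{0} = 4 · 1 = 4
  i = 1 (odd): ∫ x^1 ρ_sc = 0 (vanishes)
  i = 2 (even): a_2 · C_{1} = -5 · 1 = -5

Summing the contributions: ∫_{−2}^{2} p(x) ρ_sc(x) dx = 4 + (-5) = -1.


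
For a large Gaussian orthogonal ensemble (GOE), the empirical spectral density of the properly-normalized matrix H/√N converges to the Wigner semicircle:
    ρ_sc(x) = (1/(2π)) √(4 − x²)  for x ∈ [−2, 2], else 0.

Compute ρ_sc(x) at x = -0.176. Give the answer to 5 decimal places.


ρ_sc(x) = (1/(2π)) √(4 − x²). With x = -0.176:
  4 − x² = 4 − (-0.176)² = 4 − 0.030976 = 3.969024.
  √(4 − x²) = 1.992241.
  1/(2π) = 0.159155.
  ρ_sc(-0.176) = 0.159155 · 1.992241 = 0.317075.

Rounded to 5 decimal places: ρ_sc(-0.176) ≈ 0.31707.


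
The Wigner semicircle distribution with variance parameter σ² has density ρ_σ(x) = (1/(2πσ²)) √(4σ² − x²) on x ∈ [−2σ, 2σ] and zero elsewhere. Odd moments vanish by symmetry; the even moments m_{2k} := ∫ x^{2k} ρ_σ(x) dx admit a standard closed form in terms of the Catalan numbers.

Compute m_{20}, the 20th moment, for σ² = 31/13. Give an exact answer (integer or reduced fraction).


By the scaled semicircle moment identity, m_{2k} = σ^{2k} · C_k with k = 10.
C_10 = (1/(k+1)) · C(2k, k) = (1/11) · C(20, 10) = (1/11) · 184756 = 16796.
σ^{2k} = (σ²)^k = (31/13)^10 = 819628286980801/137858491849.

Therefore m_{20} = σ^{20} · C_10 = (819628286980801/137858491849) · 16796 = 1058959746779194892/10604499373.


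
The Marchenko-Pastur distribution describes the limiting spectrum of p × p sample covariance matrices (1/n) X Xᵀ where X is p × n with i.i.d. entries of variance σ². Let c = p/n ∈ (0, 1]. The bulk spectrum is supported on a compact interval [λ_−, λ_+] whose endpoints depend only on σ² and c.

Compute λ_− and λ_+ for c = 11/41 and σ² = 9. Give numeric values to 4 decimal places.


c = 11/41 = 0.268293; √c = 0.517970.
λ_− = σ² (1 − √c)² = 9 · (1 − 0.517970)² = 9 · (0.482030)² = 2.091178.
λ_+ = σ² (1 + √c)² = 9 · (1 + 0.517970)² = 9 · (1.517970)² = 20.738090.

Rounded to 4 decimal places: λ_− ≈ 2.0912, λ_+ ≈ 20.7381.


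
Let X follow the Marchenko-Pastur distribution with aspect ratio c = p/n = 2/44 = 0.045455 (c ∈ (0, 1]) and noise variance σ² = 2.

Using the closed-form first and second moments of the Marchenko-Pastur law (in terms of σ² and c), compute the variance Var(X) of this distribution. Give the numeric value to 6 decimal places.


Recall the MP moments m_1 = E[X] = σ² and m_2 = E[X²] = σ⁴ (1 + c).
m_1 = E[X] = σ² = 2, so m_1² = 4.
m_2 = E[X²] = σ⁴ (1 + c) = 4 · (1 + 0.045455) = 4 · 1.045455 = 4.181818.
(Note m_2 − m_1² simplifies to c · σ⁴ = 0.045455 · 4.)

Var(X) = m_2 − m_1² = 4.181818 − 4 = 0.181818.


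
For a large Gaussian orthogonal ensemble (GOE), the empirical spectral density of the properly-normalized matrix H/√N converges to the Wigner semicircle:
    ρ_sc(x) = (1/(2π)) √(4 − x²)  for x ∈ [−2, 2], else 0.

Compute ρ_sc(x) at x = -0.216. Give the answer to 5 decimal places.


ρ_sc(x) = (1/(2π)) √(4 − x²). With x = -0.216:
  4 − x² = 4 − (-0.216)² = 4 − 0.046656 = 3.953344.
  √(4 − x²) = 1.988302.
  1/(2π) = 0.159155.
  ρ_sc(-0.216) = 0.159155 · 1.988302 = 0.316448.

Rounded to 5 decimal places: ρ_sc(-0.216) ≈ 0.31645.


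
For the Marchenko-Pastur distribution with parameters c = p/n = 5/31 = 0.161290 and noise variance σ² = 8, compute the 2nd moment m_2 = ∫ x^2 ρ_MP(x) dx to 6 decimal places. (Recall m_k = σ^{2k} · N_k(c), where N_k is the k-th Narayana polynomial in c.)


E[X²] = σ⁴ (1 + c) (second MP moment). With σ² = 8 (so σ⁴ = 64) and c = 5/31 = 0.161290: E[X²] = 64 · (1 + 0.161290) = 64 · 1.161290.

So E[X^2] = 74.322581.


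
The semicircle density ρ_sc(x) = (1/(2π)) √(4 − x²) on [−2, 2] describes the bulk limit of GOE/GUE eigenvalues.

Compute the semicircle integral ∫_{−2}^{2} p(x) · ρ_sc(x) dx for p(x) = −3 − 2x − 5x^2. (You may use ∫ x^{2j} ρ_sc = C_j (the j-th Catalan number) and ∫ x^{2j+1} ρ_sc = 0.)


Write p(x) = Σ a_i x^i, split into monomials and integrate each against ρ_sc separately.
Using ∫ x^{2j} ρ_sc = C_j = (1/(j+1)) C(2j, j) (Catalan numbers) and ∫ x^{2j+1} ρ_sc = 0 (odd monomials vanish by symmetry):
  i = 0 (even): a_0 · C_{0} = -3 · 1 = -3
  i = 1 (odd): ∫ x^1 ρ_sc = 0 (vanishes)
  i = 2 (even): a_2 · C_{1} = -5 · 1 = -5

Summing the contributions: ∫_{−2}^{2} p(x) ρ_sc(x) dx = (-3) + (-5) = -8.


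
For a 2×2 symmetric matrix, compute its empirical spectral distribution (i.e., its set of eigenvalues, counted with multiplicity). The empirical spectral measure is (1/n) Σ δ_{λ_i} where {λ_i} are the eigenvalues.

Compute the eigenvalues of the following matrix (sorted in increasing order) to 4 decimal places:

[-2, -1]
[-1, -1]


Since M is real symmetric, both eigenvalues are real; they are the roots of det(λI − M) = λ² − (tr M) λ + det M.
tr M = -2 + (-1) = -3.
det M = (-2)·(-1) − (-1)² = 2 − 1 = 1.
Characteristic polynomial: λ² + 3λ + 1 = 0.
Discriminant Δ = (tr M)² − 4·det M = 9 − 4 = 5; √Δ = 2.236068.
λ = (tr M ± √Δ)/2 = (-3 ± 2.236068)/2, giving (tr M − √Δ)/2 = -2.6180 and (tr M + √Δ)/2 = -0.3820.

Eigenvalues sorted in increasing order: [-2.6180, -0.3820].


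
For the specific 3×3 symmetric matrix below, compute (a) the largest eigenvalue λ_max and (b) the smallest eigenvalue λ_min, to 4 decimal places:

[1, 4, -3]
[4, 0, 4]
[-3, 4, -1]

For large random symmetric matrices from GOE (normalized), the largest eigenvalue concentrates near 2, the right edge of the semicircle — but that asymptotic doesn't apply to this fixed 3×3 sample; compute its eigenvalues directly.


Since M is real symmetric, all three eigenvalues are real; they are the roots of det(λI − M) = λ³ − (tr M) λ² + s λ − det M, where s is the sum of the principal 2×2 minors.
tr M = 1 + 0 + (-1) = 0.
s = (1·0 − 4²) + (1·(-1) − (-3)²) + (0·(-1) − 4²) = -16 + (-10) + (-16) = -42.
det M (expand along row 1) = 1·(-16) − 4·8 + (-3)·16 = -96.
Characteristic polynomial: λ³ − 42λ + 96 = 0.
Substitute λ = y + (tr M)/3 = y + 0.000000 to remove the quadratic term: y³ + p·y + q = 0 with p = s − (tr M)²/3 = -42.000000 and q = −2(tr M)³/27 + (tr M)·s/3 − det M = 96.000000.
Three real roots ⇒ use the trigonometric (Viète) form: r = 2√(−p/3) = 7.483315, φ = arccos(3q/(p·r)) = arccos(-0.916324) = 2.729599 rad.
y_k = r·cos(φ/3 − 2πk/3) for k = 0, 1, 2 gives y = 4.593643, 2.819216, -7.412858.
λ_k = y_k + 0.000000 gives λ = 4.5936, 2.8192, -7.4129 (check: the sum is 0.0000 = tr M).

Hence λ_max = 4.5936 and λ_min = -7.4129.


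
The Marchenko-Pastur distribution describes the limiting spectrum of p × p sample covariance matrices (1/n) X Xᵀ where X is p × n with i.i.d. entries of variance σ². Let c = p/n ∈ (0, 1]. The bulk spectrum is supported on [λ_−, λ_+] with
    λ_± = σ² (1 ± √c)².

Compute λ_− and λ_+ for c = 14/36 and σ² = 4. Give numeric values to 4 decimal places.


c = 14/36 = 0.388889; √c = 0.623610.
λ_− = σ² (1 − √c)² = 4 · (1 − 0.623610)² = 4 · (0.376390)² = 0.566679.
λ_+ = σ² (1 + √c)² = 4 · (1 + 0.623610)² = 4 · (1.623610)² = 10.544432.

Rounded to 4 decimal places: λ_− ≈ 0.5667, λ_+ ≈ 10.5444.


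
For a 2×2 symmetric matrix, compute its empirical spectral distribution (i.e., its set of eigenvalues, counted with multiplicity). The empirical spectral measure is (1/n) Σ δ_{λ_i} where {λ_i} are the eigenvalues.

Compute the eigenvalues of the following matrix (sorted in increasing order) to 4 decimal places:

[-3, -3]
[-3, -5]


Since M is real symmetric, both eigenvalues are real; they are the roots of det(λI − M) = λ² − (tr M) λ + det M.
tr M = -3 + (-5) = -8.
det M = (-3)·(-5) − (-3)² = 15 − 9 = 6.
Characteristic polynomial: λ² + 8λ + 6 = 0.
Discriminant Δ = (tr M)² − 4·det M = 64 − 24 = 40; √Δ = 6.324555.
λ = (tr M ± √Δ)/2 = (-8 ± 6.324555)/2, giving (tr M − √Δ)/2 = -7.1623 and (tr M + √Δ)/2 = -0.8377.

Eigenvalues sorted in increasing order: [-7.1623, -0.8377].


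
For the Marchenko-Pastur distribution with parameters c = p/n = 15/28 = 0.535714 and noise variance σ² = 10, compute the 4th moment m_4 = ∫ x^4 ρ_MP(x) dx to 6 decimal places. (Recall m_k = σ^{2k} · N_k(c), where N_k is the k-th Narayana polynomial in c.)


E[X⁴] = σ⁸ (1 + 6c + 6c² + c³) (fourth MP moment). With σ² = 10 (so σ⁸ = 10000) and c = 15/28 = 0.535714: E[X⁴] = 10000 · (1 + 6·0.535714 + 6·(0.535714)² + (0.535714)³) = 10000 · 6.089969.

So E[X^4] = 60899.690233.


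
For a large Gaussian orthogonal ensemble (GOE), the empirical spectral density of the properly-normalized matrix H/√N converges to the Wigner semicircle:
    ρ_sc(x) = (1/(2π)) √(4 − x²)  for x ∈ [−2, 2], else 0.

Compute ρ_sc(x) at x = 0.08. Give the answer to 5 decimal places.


ρ_sc(x) = (1/(2π)) √(4 − x²). With x = 0.08:
  4 − x² = 4 − (0.08)² = 4 − 0.006400 = 3.993600.
  √(4 − x²) = 1.998399.
  1/(2π) = 0.159155.
  ρ_sc(0.08) = 0.159155 · 1.998399 = 0.318055.

Rounded to 5 decimal places: ρ_sc(0.08) ≈ 0.31806.


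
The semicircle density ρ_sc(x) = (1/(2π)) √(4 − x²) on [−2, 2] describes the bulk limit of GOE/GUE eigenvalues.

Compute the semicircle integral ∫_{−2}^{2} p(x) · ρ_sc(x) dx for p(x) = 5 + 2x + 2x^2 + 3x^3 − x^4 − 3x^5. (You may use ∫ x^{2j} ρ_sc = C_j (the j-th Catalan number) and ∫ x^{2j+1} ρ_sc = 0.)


Write p(x) = Σ a_i x^i, split into monomials and integrate each against ρ_sc separately.
Using ∫ x^{2j} ρ_sc = C_j = (1/(j+1)) C(2j, j) (Catalan numbers) and ∫ x^{2j+1} ρ_sc = 0 (odd monomials vanish by symmetry):
  i = 0 (even): a_0 · C_{0} = 5 · 1 = 5
  i = 1 (odd): ∫ x^1 ρ_sc = 0 (vanishes)
  i = 2 (even): a_2 · C_{1} = 2 · 1 = 2
  i = 3 (odd): ∫ x^3 ρ_sc = 0 (vanishes)
  i = 4 (even): a_4 · C_{2} = -1 · 2 = -2
  i = 5 (odd): ∫ x^5 ρ_sc = 0 (vanishes)

Summing the contributions: ∫_{−2}^{2} p(x) ρ_sc(x) dx = 5 + 2 + (-2) = 5.


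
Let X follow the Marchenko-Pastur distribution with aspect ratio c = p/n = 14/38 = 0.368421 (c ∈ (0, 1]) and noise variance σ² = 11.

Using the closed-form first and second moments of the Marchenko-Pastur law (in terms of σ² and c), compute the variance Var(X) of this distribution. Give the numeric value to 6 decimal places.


Recall the MP moments m_1 = E[X] = σ² and m_2 = E[X²] = σ⁴ (1 + c).
m_1 = E[X] = σ² = 11, so m_1² = 121.
m_2 = E[X²] = σ⁴ (1 + c) = 121 · (1 + 0.368421) = 121 · 1.368421 = 165.578947.
(Note m_2 − m_1² simplifies to c · σ⁴ = 0.368421 · 121.)

Var(X) = m_2 − m_1² = 165.578947 − 121 = 44.578947.


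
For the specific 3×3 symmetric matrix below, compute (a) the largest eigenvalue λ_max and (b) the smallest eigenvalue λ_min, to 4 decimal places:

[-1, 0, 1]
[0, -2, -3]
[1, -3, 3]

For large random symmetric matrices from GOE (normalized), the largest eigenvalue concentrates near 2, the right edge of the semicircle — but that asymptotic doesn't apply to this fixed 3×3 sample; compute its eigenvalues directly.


Since M is real symmetric, all three eigenvalues are real; they are the roots of det(λI − M) = λ³ − (tr M) λ² + s λ − det M, where s is the sum of the principal 2×2 minors.
tr M = -1 + (-2) + 3 = 0.
s = ((-1)·(-2) − 0²) + ((-1)·3 − 1²) + ((-2)·3 − (-3)²) = 2 + (-4) + (-15) = -17.
det M (expand along row 1) = (-1)·(-15) − 0·3 + 1·2 = 17.
Characteristic polynomial: λ³ − 17λ − 17 = 0.
Substitute λ = y + (tr M)/3 = y + 0.000000 to remove the quadratic term: y³ + p·y + q = 0 with p = s − (tr M)²/3 = -17.000000 and q = −2(tr M)³/27 + (tr M)·s/3 − det M = -17.000000.
Three real roots ⇒ use the trigonometric (Viète) form: r = 2√(−p/3) = 4.760952, φ = arccos(3q/(p·r)) = arccos(0.630126) = 0.889081 rad.
y_k = r·cos(φ/3 − 2πk/3) for k = 0, 1, 2 gives y = 4.553402, -1.072585, -3.480817.
λ_k = y_k + 0.000000 gives λ = 4.5534, -1.0726, -3.4808 (check: the sum is 0.0000 = tr M).

Hence λ_max = 4.5534 and λ_min = -3.4808.


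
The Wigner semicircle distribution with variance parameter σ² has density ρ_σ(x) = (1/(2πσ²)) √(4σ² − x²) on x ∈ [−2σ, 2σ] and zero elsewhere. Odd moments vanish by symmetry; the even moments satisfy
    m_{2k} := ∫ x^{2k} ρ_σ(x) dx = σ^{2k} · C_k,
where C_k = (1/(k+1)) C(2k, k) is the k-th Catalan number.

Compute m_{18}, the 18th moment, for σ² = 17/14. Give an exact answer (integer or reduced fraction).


By the scaled semicircle moment identity, m_{2k} = σ^{2k} · C_k with k = 9.
C_9 = (1/(k+1)) · C(2k, k) = (1/10) · C(18, 9) = (1/10) · 48620 = 4862.
σ^{2k} = (σ²)^k = (17/14)^9 = 118587876497/20661046784.

Therefore m_{18} = σ^{18} · C_9 = (118587876497/20661046784) · 4862 = 288287127764207/10330523392.


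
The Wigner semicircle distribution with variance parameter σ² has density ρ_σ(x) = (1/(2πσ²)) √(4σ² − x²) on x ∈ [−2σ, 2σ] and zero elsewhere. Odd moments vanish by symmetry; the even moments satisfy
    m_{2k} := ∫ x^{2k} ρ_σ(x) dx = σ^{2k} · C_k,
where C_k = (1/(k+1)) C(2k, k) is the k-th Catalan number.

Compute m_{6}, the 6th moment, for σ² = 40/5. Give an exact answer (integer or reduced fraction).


By the scaled semicircle moment identity, m_{2k} = σ^{2k} · C_k with k = 3.
C_3 = (1/(k+1)) · C(2k, k) = (1/4) · C(6, 3) = (1/4) · 20 = 5.
σ^{2k} = (σ²)^k = (40/5)^3 = 512.

Therefore m_{6} = σ^{6} · C_3 = 512 · 5 = 2560.


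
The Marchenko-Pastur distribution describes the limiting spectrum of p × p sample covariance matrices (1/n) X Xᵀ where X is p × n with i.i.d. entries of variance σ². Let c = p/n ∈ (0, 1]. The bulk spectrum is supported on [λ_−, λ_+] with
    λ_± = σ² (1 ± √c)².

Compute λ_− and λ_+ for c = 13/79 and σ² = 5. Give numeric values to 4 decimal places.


c = 13/79 = 0.164557; √c = 0.405656.
λ_− = σ² (1 − √c)² = 5 · (1 − 0.405656)² = 5 · (0.594344)² = 1.766223.
λ_+ = σ² (1 + √c)² = 5 · (1 + 0.405656)² = 5 · (1.405656)² = 9.879347.

Rounded to 4 decimal places: λ_− ≈ 1.7662, λ_+ ≈ 9.8793.


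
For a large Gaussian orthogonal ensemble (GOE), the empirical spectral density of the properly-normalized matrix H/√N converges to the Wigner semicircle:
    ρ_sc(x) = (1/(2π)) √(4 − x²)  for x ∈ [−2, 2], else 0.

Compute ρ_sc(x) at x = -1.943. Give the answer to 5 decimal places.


ρ_sc(x) = (1/(2π)) √(4 − x²). With x = -1.943:
  4 − x² = 4 − (-1.943)² = 4 − 3.775249 = 0.224751.
  √(4 − x²) = 0.474079.
  1/(2π) = 0.159155.
  ρ_sc(-1.943) = 0.159155 · 0.474079 = 0.075452.

Rounded to 5 decimal places: ρ_sc(-1.943) ≈ 0.07545.


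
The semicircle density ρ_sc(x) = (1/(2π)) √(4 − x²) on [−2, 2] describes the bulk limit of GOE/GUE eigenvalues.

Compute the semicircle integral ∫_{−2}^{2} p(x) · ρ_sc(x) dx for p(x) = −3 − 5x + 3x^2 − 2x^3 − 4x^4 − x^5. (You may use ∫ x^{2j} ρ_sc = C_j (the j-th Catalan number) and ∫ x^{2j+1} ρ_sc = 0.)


Write p(x) = Σ a_i x^i, split into monomials and integrate each against ρ_sc separately.
Using ∫ x^{2j} ρ_sc = C_j = (1/(j+1)) C(2j, j) (Catalan numbers) and ∫ x^{2j+1} ρ_sc = 0 (odd monomials vanish by symmetry):
  i = 0 (even): a_0 · C_{0} = -3 · 1 = -3
  i = 1 (odd): ∫ x^1 ρ_sc = 0 (vanishes)
  i = 2 (even): a_2 · C_{1} = 3 · 1 = 3
  i = 3 (odd): ∫ x^3 ρ_sc = 0 (vanishes)
  i = 4 (even): a_4 · C_{2} = -4 · 2 = -8
  i = 5 (odd): ∫ x^5 ρ_sc = 0 (vanishes)

Summing the contributions: ∫_{−2}^{2} p(x) ρ_sc(x) dx = (-3) + 3 + (-8) = -8.


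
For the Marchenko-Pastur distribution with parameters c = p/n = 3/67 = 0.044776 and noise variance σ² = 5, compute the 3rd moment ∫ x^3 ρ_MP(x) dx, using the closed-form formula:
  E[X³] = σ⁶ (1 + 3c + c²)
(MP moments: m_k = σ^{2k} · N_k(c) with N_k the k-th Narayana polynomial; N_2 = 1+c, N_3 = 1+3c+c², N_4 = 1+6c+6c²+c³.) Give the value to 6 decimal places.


E[X³] = σ⁶ (1 + 3c + c²) (third MP moment). With σ² = 5 (so σ⁶ = 125) and c = 3/67 = 0.044776: E[X³] = 125 · (1 + 3·0.044776 + (0.044776)²) = 125 · 1.136333.

So E[X^3] = 142.041657.


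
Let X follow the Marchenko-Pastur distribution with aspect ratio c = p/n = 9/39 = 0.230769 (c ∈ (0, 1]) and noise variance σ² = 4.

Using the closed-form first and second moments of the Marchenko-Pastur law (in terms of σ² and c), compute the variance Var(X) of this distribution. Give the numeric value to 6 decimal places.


Recall the MP moments m_1 = E[X] = σ² and m_2 = E[X²] = σ⁴ (1 + c).
m_1 = E[X] = σ² = 4, so m_1² = 16.
m_2 = E[X²] = σ⁴ (1 + c) = 16 · (1 + 0.230769) = 16 · 1.230769 = 19.692308.
(Note m_2 − m_1² simplifies to c · σ⁴ = 0.230769 · 16.)

Var(X) = m_2 − m_1² = 19.692308 − 16 = 3.692308.


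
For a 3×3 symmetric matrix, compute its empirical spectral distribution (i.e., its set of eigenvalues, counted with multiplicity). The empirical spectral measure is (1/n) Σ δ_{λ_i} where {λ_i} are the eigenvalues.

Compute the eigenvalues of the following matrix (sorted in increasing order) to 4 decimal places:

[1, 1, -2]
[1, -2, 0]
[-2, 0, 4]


Since M is real symmetric, all three eigenvalues are real; they are the roots of det(λI − M) = λ³ − (tr M) λ² + s λ − det M, where s is the sum of the principal 2×2 minors.
tr M = 1 + (-2) + 4 = 3.
s = (1·(-2) − 1²) + (1·4 − (-2)²) + ((-2)·4 − 0²) = -3 + 0 + (-8) = -11.
det M (expand along row 1) = 1·(-8) − 1·4 + (-2)·(-4) = -4.
Characteristic polynomial: λ³ − 3λ² − 11λ + 4 = 0.
Substitute λ = y + (tr M)/3 = y + 1.000000 to remove the quadratic term: y³ + p·y + q = 0 with p = s − (tr M)²/3 = -14.000000 and q = −2(tr M)³/27 + (tr M)·s/3 − det M = -9.000000.
Three real roots ⇒ use the trigonometric (Viète) form: r = 2√(−p/3) = 4.320494, φ = arccos(3q/(p·r)) = arccos(0.446378) = 1.108083 rad.
y_k = r·cos(φ/3 − 2πk/3) for k = 0, 1, 2 gives y = 4.029112, -0.663744, -3.365368.
λ_k = y_k + 1.000000 gives λ = 5.0291, 0.3363, -2.3654 (check: the sum is 3.0000 = tr M).

Eigenvalues sorted in increasing order: [-2.3654, 0.3363, 5.0291].


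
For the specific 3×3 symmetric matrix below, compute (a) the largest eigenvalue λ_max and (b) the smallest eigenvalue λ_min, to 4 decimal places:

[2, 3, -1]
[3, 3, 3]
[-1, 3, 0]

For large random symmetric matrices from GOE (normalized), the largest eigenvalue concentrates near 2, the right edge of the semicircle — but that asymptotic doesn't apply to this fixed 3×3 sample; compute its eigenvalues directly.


Since M is real symmetric, all three eigenvalues are real; they are the roots of det(λI − M) = λ³ − (tr M) λ² + s λ − det M, where s is the sum of the principal 2×2 minors.
tr M = 2 + 3 + 0 = 5.
s = (2·3 − 3²) + (2·0 − (-1)²) + (3·0 − 3²) = -3 + (-1) + (-9) = -13.
det M (expand along row 1) = 2·(-9) − 3·3 + (-1)·12 = -39.
Characteristic polynomial: λ³ − 5λ² − 13λ + 39 = 0.
Substitute λ = y + (tr M)/3 = y + 1.666667 to remove the quadratic term: y³ + p·y + q = 0 with p = s − (tr M)²/3 = -21.333333 and q = −2(tr M)³/27 + (tr M)·s/3 − det M = 8.074074.
Three real roots ⇒ use the trigonometric (Viète) form: r = 2√(−p/3) = 5.333333, φ = arccos(3q/(p·r)) = arccos(-0.212891) = 1.785329 rad.
y_k = r·cos(φ/3 − 2πk/3) for k = 0, 1, 2 gives y = 4.416464, 0.381066, -4.797530.
λ_k = y_k + 1.666667 gives λ = 6.0831, 2.0477, -3.1309 (check: the sum is 5.0000 = tr M).

Hence λ_max = 6.0831 and λ_min = -3.1309.


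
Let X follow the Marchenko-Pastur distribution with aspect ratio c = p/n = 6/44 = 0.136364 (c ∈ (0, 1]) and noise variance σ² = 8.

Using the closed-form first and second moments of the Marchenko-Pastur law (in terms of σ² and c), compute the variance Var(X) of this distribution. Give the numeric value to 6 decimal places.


Recall the MP moments m_1 = E[X] = σ² and m_2 = E[X²] = σ⁴ (1 + c).
m_1 = E[X] = σ² = 8, so m_1² = 64.
m_2 = E[X²] = σ⁴ (1 + c) = 64 · (1 + 0.136364) = 64 · 1.136364 = 72.727273.
(Note m_2 − m_1² simplifies to c · σ⁴ = 0.136364 · 64.)

Var(X) = m_2 − m_1² = 72.727273 − 64 = 8.727273.


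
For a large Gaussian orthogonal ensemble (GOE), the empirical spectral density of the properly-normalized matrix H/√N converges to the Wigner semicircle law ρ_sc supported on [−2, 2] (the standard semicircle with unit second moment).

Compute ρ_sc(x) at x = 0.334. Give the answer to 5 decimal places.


ρ_sc(x) = (1/(2π)) √(4 − x²). With x = 0.334:
  4 − x² = 4 − (0.334)² = 4 − 0.111556 = 3.888444.
  √(4 − x²) = 1.971914.
  1/(2π) = 0.159155.
  ρ_sc(0.334) = 0.159155 · 1.971914 = 0.313840.

Rounded to 5 decimal places: ρ_sc(0.334) ≈ 0.31384.


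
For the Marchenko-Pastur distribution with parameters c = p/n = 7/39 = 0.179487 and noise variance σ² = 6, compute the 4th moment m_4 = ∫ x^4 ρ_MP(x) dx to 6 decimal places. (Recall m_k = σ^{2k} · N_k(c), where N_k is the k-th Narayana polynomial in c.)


E[X⁴] = σ⁸ (1 + 6c + 6c² + c³) (fourth MP moment). With σ² = 6 (so σ⁸ = 1296) and c = 7/39 = 0.179487: E[X⁴] = 1296 · (1 + 6·0.179487 + 6·(0.179487)² + (0.179487)³) = 1296 · 2.275999.

So E[X^4] = 2949.695039.


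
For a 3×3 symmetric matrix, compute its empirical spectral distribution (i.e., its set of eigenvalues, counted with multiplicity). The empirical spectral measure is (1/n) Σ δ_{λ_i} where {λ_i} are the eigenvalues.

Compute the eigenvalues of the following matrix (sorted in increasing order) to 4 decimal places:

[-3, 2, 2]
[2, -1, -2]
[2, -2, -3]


Since M is real symmetric, all three eigenvalues are real; they are the roots of det(λI − M) = λ³ − (tr M) λ² + s λ − det M, where s is the sum of the principal 2×2 minors.
tr M = -3 + (-1) + (-3) = -7.
s = ((-3)·(-1) − 2²) + ((-3)·(-3) − 2²) + ((-1)·(-3) − (-2)²) = -1 + 5 + (-1) = 3.
det M (expand along row 1) = (-3)·(-1) − 2·(-2) + 2·(-2) = 3.
Characteristic polynomial: λ³ + 7λ² + 3λ − 3 = 0.
Substitute λ = y + (tr M)/3 = y − 2.333333 to remove the quadratic term: y³ + p·y + q = 0 with p = s − (tr M)²/3 = -13.333333 and q = −2(tr M)³/27 + (tr M)·s/3 − det M = 15.407407.
Three real roots ⇒ use the trigonometric (Viète) form: r = 2√(−p/3) = 4.216370, φ = arccos(3q/(p·r)) = arccos(-0.822192) = 2.536048 rad.
y_k = r·cos(φ/3 − 2πk/3) for k = 0, 1, 2 gives y = 2.797435, 1.333333, -4.130768.
λ_k = y_k − 2.333333 gives λ = 0.4641, -1.0000, -6.4641 (check: the sum is -7.0000 = tr M).

Eigenvalues sorted in increasing order: [-6.4641, -1.0000, 0.4641].


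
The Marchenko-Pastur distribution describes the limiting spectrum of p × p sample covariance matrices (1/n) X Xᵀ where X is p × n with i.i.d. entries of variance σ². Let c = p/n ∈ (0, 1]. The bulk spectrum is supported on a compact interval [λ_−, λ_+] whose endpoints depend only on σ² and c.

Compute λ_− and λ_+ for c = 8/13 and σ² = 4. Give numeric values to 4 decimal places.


c = 8/13 = 0.615385; √c = 0.784465.
λ_− = σ² (1 − √c)² = 4 · (1 − 0.784465)² = 4 · (0.215535)² = 0.185822.
λ_+ = σ² (1 + √c)² = 4 · (1 + 0.784465)² = 4 · (1.784465)² = 12.737255.

Rounded to 4 decimal places: λ_− ≈ 0.1858, λ_+ ≈ 12.7373.


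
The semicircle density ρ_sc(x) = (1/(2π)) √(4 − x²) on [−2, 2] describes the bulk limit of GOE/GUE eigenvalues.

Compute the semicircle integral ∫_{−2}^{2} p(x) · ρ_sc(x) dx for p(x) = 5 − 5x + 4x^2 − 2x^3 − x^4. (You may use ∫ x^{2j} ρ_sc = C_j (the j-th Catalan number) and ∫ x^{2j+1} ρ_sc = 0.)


Write p(x) = Σ a_i x^i, split into monomials and integrate each against ρ_sc separately.
Using ∫ x^{2j} ρ_sc = C_j = (1/(j+1)) C(2j, j) (Catalan numbers) and ∫ x^{2j+1} ρ_sc = 0 (odd monomials vanish by symmetry):
  i = 0 (even): a_0 · C_{0} = 5 · 1 = 5
  i = 1 (odd): ∫ x^1 ρ_sc = 0 (vanishes)
  i = 2 (even): a_2 · C_{1} = 4 · 1 = 4
  i = 3 (odd): ∫ x^3 ρ_sc = 0 (vanishes)
  i = 4 (even): a_4 · C_{2} = -1 · 2 = -2

Summing the contributions: ∫_{−2}^{2} p(x) ρ_sc(x) dx = 5 + 4 + (-2) = 7.


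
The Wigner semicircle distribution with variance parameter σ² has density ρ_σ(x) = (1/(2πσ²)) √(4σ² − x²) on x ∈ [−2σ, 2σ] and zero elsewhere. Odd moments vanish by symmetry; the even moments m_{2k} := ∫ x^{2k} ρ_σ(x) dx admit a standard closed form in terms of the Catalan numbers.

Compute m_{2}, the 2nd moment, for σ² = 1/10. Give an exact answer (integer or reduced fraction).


By the scaled semicircle moment identity, m_{2k} = σ^{2k} · C_k with k = 1.
C_1 = (1/(k+1)) · C(2k, k) = (1/2) · C(2, 1) = (1/2) · 2 = 1.
σ^{2k} = (σ²)^k = (1/10)^1 = 1/10.

Therefore m_{2} = σ^{2} · C_1 = (1/10) · 1 = 1/10.


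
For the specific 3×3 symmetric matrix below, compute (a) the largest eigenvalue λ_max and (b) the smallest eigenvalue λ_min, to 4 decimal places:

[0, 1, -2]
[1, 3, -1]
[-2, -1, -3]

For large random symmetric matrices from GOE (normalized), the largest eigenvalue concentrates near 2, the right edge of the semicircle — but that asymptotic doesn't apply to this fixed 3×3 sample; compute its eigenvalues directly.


Since M is real symmetric, all three eigenvalues are real; they are the roots of det(λI − M) = λ³ − (tr M) λ² + s λ − det M, where s is the sum of the principal 2×2 minors.
tr M = 0 + 3 + (-3) = 0.
s = (0·3 − 1²) + (0·(-3) − (-2)²) + (3·(-3) − (-1)²) = -1 + (-4) + (-10) = -15.
det M (expand along row 1) = 0·(-10) − 1·(-5) + (-2)·5 = -5.
Characteristic polynomial: λ³ − 15λ + 5 = 0.
Substitute λ = y + (tr M)/3 = y + 0.000000 to remove the quadratic term: y³ + p·y + q = 0 with p = s − (tr M)²/3 = -15.000000 and q = −2(tr M)³/27 + (tr M)·s/3 − det M = 5.000000.
Three real roots ⇒ use the trigonometric (Viète) form: r = 2√(−p/3) = 4.472136, φ = arccos(3q/(p·r)) = arccos(-0.223607) = 1.796310 rad.
y_k = r·cos(φ/3 − 2πk/3) for k = 0, 1, 2 gives y = 3.694116, 0.335859, -4.029975.
λ_k = y_k + 0.000000 gives λ = 3.6941, 0.3359, -4.0300 (check: the sum is 0.0000 = tr M).

Hence λ_max = 3.6941 and λ_min = -4.0300.


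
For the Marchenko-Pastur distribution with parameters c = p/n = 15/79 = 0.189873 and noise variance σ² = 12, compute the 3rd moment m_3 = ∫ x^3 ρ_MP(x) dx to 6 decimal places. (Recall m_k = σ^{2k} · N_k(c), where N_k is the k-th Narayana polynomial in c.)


E[X³] = σ⁶ (1 + 3c + c²) (third MP moment). With σ² = 12 (so σ⁶ = 1728) and c = 15/79 = 0.189873: E[X³] = 1728 · (1 + 3·0.189873 + (0.189873)²) = 1728 · 1.605672.

So E[X^3] = 2774.601506.


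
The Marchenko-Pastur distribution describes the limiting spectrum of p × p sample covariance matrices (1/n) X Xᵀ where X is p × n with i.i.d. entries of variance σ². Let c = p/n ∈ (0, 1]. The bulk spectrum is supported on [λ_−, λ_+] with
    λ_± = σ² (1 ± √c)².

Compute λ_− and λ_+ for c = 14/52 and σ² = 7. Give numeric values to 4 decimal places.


c = 14/52 = 0.269231; √c = 0.518875.
λ_− = σ² (1 − √c)² = 7 · (1 − 0.518875)² = 7 · (0.481125)² = 1.620372.
λ_+ = σ² (1 + √c)² = 7 · (1 + 0.518875)² = 7 · (1.518875)² = 16.148859.

Rounded to 4 decimal places: λ_− ≈ 1.6204, λ_+ ≈ 16.1489.


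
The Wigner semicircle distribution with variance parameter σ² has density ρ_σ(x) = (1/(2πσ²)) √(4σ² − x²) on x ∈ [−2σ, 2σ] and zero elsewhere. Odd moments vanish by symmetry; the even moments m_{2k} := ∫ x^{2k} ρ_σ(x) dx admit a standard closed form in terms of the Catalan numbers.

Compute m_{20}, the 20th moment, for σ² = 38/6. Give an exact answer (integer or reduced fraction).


By the scaled semicircle moment identity, m_{2k} = σ^{2k} · C_k with k = 10.
C_10 = (1/(k+1)) · C(2k, k) = (1/11) · C(20, 10) = (1/11) · 184756 = 16796.
σ^{2k} = (σ²)^k = (38/6)^10 = 6131066257801/59049.

Therefore m_{20} = σ^{20} · C_10 = (6131066257801/59049) · 16796 = 102977388866025596/59049.


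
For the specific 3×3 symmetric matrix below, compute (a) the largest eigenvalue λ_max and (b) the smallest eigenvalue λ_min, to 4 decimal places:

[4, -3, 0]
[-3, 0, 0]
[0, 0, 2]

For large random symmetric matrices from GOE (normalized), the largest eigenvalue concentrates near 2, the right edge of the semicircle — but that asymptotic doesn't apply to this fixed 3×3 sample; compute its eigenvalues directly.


Since M is real symmetric, all three eigenvalues are real; they are the roots of det(λI − M) = λ³ − (tr M) λ² + s λ − det M, where s is the sum of the principal 2×2 minors.
tr M = 4 + 0 + 2 = 6.
s = (4·0 − (-3)²) + (4·2 − 0²) + (0·2 − 0²) = -9 + 8 + 0 = -1.
det M (expand along row 1) = 4·0 − (-3)·(-6) + 0·0 = -18.
Characteristic polynomial: λ³ − 6λ² − λ + 18 = 0.
Substitute λ = y + (tr M)/3 = y + 2.000000 to remove the quadratic term: y³ + p·y + q = 0 with p = s − (tr M)²/3 = -13.000000 and q = −2(tr M)³/27 + (tr M)·s/3 − det M = 0.000000.
Three real roots ⇒ use the trigonometric (Viète) form: r = 2√(−p/3) = 4.163332, φ = arccos(3q/(p·r)) = arccos(0.000000) = 1.570796 rad.
y_k = r·cos(φ/3 − 2πk/3) for k = 0, 1, 2 gives y = 3.605551, 0.000000, -3.605551.
λ_k = y_k + 2.000000 gives λ = 5.6056, 2.0000, -1.6056 (check: the sum is 6.0000 = tr M).

Hence λ_max = 5.6056 and λ_min = -1.6056.


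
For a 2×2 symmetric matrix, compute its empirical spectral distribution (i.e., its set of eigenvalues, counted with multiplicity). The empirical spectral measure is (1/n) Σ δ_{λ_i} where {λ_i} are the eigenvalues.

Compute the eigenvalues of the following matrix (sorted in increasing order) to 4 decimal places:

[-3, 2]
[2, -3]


Since M is real symmetric, both eigenvalues are real; they are the roots of det(λI − M) = λ² − (tr M) λ + det M.
tr M = -3 + (-3) = -6.
det M = (-3)·(-3) − 2² = 9 − 4 = 5.
Characteristic polynomial: λ² + 6λ + 5 = 0.
Discriminant Δ = (tr M)² − 4·det M = 36 − 20 = 16; √Δ = 4.000000.
λ = (tr M ± √Δ)/2 = (-6 ± 4.000000)/2, giving (tr M − √Δ)/2 = -5.0000 and (tr M + √Δ)/2 = -1.0000.

Eigenvalues sorted in increasing order: [-5.0000, -1.0000].


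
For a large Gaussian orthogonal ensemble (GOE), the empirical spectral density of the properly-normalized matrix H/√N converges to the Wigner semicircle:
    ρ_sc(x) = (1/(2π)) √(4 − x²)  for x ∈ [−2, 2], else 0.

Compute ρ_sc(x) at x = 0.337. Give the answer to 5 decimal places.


ρ_sc(x) = (1/(2π)) √(4 − x²). With x = 0.337:
  4 − x² = 4 − (0.337)² = 4 − 0.113569 = 3.886431.
  √(4 − x²) = 1.971403.
  1/(2π) = 0.159155.
  ρ_sc(0.337) = 0.159155 · 1.971403 = 0.313759.

Rounded to 5 decimal places: ρ_sc(0.337) ≈ 0.31376.
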